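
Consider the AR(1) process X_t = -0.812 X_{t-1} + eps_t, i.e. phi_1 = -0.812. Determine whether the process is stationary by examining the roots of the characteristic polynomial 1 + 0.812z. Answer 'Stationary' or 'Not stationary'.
\text{Stationary}

The AR(p) characteristic polynomial is P(z) = 1 + 0.812z.
Stationarity requires all roots to lie outside the unit circle, i.e. |z| > 1 for every root.
This is linear in z: 1 + (0.812) z = 0  =>  z = -1/(0.812) = -1.231527,  |z| = 1.231527.
Moduli of all roots: 1.2315.
All moduli strictly greater than 1? Yes.
Verdict: Stationary.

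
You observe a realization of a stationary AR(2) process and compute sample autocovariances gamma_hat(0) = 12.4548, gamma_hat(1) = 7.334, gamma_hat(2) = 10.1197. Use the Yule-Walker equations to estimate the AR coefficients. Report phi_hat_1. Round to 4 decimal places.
\hat\phi_{1} = 0.1690

The Yule-Walker equations for an AR(p) process read, in matrix form,
  Gamma_p phi = r_p,   with   (Gamma_p)_{ij} = gamma(|i - j|),
                       (r_p)_i = gamma(i),   i,j = 1..p.
Substitute the sample gammas (Toeplitz matrix and right-hand side of size 2):
  Gamma_p = [[12.4548, 7.334], [7.334, 12.4548]]
  r_p     = [7.334, 10.1197]
Written out:
  12.4548 phi_1 + 7.334 phi_2 = 7.334
  7.334 phi_1 + 12.4548 phi_2 = 10.1197
Solve by Cramer's rule:
  det = gamma(0)^2 - gamma(1)^2 = (12.4548)^2 - (7.334)^2 = 155.12204304 - 53.787556 = 101.33448704
  phi_hat_1 = [gamma(1) gamma(0) - gamma(1) gamma(2)] / det = [(7.334)(12.4548) - (7.334)(10.1197)] / 101.33448704 = 17.1256234 / 101.33448704 = 0.169
  phi_hat_2 = [gamma(0) gamma(2) - gamma(1)^2] / det = [(12.4548)(10.1197) - (7.334)^2] / 101.33448704 = 72.25128356 / 101.33448704 = 0.713
So phi_hat = [0.1690, 0.7130].
Therefore phi_hat_1 = 0.1690.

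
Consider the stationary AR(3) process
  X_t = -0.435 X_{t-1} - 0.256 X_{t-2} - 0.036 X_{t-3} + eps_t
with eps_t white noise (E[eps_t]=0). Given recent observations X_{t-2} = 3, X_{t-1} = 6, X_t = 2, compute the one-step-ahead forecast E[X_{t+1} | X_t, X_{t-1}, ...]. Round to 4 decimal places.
E[X_{t+1} \mid \mathcal F_t] = -2.5140

For an AR(p) model X_t = c + sum_i phi_i X_{t-i} + eps_t, the
one-step-ahead conditional mean is
  E[X_{t+1} | X_t, ...] = c + sum_i phi_i X_{t+1-i}.
Substitute known values:
  E[X_{t+1} | ...] = (-0.435) * (2) + (-0.256) * (6) + (-0.036) * (3)
                   = -2.5140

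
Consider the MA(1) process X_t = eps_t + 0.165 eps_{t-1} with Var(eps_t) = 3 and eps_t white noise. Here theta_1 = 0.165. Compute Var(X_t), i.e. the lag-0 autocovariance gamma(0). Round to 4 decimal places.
\gamma(0) = 3.0817

For an MA(q) process X_t = eps_t + sum_i theta_i eps_{t-i} with
Var(eps_t) = sigma^2, the variance is
  gamma(0) = sigma^2 * (1 + sum_i theta_i^2).
  sum_i theta_i^2 = (0.165)^2 = 0.027225.
  gamma(0) = 3 * (1 + 0.027225) = 3 * 1.027225 = 3.081675, which rounds to 3.0817.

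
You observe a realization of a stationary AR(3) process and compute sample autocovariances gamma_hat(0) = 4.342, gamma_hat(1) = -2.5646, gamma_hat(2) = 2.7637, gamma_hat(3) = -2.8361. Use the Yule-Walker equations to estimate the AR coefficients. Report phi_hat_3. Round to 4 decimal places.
\hat\phi_{3} = -0.3480

The Yule-Walker equations for an AR(p) process read, in matrix form,
  Gamma_p phi = r_p,   with   (Gamma_p)_{ij} = gamma(|i - j|),
                       (r_p)_i = gamma(i),   i,j = 1..p.
Substitute the sample gammas (Toeplitz matrix and right-hand side of size 3):
  Gamma_p = [[4.342, -2.5646, 2.7637], [-2.5646, 4.342, -2.5646], [2.7637, -2.5646, 4.342]]
  r_p     = [-2.5646, 2.7637, -2.8361]
Written out (R1..R3):
  (R1) 4.342 phi_1 - 2.5646 phi_2 + 2.7637 phi_3 = -2.5646
  (R2) -2.5646 phi_1 + 4.342 phi_2 - 2.5646 phi_3 = 2.7637
  (R3) 2.7637 phi_1 - 2.5646 phi_2 + 4.342 phi_3 = -2.8361
Gaussian elimination:
  R2 <- R2 - (-2.5646/4.342) R1 = R2 - (-0.590649) R1:  2.82722 phi_2 - 0.932222 phi_3 = 1.24892
  R3 <- R3 - (2.7637/4.342) R1 = R3 - (0.636504) R1:  -0.932222 phi_2 + 2.582894 phi_3 = -1.203722
  R3 <- R3 - (-0.932222/2.82722) R2 = R3 - (-0.329731) R2:  2.275512 phi_3 = -0.791914
Back-substitution:
  phi_hat_3 = -0.791914 / 2.275512 = -0.348016
  phi_hat_2 = (1.24892 - (-0.932222)(-0.348016)) / 2.82722 = 0.326997
  phi_hat_1 = (-2.5646 - (-2.5646)(0.326997) - (2.7637)(-0.348016)) / 4.342 = -0.175995
So phi_hat = [-0.1760, 0.3270, -0.3480].
Therefore phi_hat_3 = -0.3480.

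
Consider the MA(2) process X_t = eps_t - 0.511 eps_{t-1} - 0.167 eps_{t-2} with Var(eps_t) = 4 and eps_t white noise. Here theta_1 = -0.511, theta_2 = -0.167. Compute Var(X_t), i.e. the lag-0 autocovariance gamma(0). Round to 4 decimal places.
\gamma(0) = 5.1560

For an MA(q) process X_t = eps_t + sum_i theta_i eps_{t-i} with
Var(eps_t) = sigma^2, the variance is
  gamma(0) = sigma^2 * (1 + sum_i theta_i^2).
  sum_i theta_i^2 = (-0.511)^2 + (-0.167)^2 = 0.261121 + 0.027889 = 0.28901.
  gamma(0) = 4 * (1 + 0.28901) = 4 * 1.28901 = 5.15604, which rounds to 5.1560.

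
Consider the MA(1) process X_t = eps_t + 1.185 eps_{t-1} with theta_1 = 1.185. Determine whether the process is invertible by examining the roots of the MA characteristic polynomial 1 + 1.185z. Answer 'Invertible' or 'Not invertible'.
\text{Not invertible}

The MA(q) characteristic polynomial is P(z) = 1 + 1.185z.
Invertibility requires all roots to lie outside the unit circle, i.e. |z| > 1 for every root.
This is linear in z: 1 + (1.185) z = 0  =>  z = -1/(1.185) = -0.843882,  |z| = 0.843882.
Moduli of all roots: 0.8439.
All moduli strictly greater than 1? No.
Verdict: Not invertible.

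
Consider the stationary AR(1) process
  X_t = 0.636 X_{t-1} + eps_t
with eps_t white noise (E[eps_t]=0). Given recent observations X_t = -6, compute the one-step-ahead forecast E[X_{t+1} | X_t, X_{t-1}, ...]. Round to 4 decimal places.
E[X_{t+1} \mid \mathcal F_t] = -3.8160

For an AR(p) model X_t = c + sum_i phi_i X_{t-i} + eps_t, the
one-step-ahead conditional mean is
  E[X_{t+1} | X_t, ...] = c + sum_i phi_i X_{t+1-i}.
Substitute known values:
  E[X_{t+1} | ...] = (0.636) * (-6)
                   = -3.8160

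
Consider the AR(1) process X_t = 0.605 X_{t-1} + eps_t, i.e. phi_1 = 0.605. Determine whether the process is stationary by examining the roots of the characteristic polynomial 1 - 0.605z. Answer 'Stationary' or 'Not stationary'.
\text{Stationary}

The AR(p) characteristic polynomial is P(z) = 1 - 0.605z.
Stationarity requires all roots to lie outside the unit circle, i.e. |z| > 1 for every root.
This is linear in z: 1 + (-0.605) z = 0  =>  z = -1/(-0.605) = 1.652893,  |z| = 1.652893.
Moduli of all roots: 1.6529.
All moduli strictly greater than 1? Yes.
Verdict: Stationary.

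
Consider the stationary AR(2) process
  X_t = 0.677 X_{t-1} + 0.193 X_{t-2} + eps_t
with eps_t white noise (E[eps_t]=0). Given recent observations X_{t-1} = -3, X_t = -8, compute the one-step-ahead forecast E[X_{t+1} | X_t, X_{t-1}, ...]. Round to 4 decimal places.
E[X_{t+1} \mid \mathcal F_t] = -5.9950

For an AR(p) model X_t = c + sum_i phi_i X_{t-i} + eps_t, the
one-step-ahead conditional mean is
  E[X_{t+1} | X_t, ...] = c + sum_i phi_i X_{t+1-i}.
Substitute known values:
  E[X_{t+1} | ...] = (0.677) * (-8) + (0.193) * (-3)
                   = -5.9950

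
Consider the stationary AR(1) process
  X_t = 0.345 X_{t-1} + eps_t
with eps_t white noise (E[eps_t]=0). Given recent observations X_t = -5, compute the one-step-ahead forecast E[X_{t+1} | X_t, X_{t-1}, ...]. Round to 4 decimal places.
E[X_{t+1} \mid \mathcal F_t] = -1.7250

For an AR(p) model X_t = c + sum_i phi_i X_{t-i} + eps_t, the
one-step-ahead conditional mean is
  E[X_{t+1} | X_t, ...] = c + sum_i phi_i X_{t+1-i}.
Substitute known values:
  E[X_{t+1} | ...] = (0.345) * (-5)
                   = -1.7250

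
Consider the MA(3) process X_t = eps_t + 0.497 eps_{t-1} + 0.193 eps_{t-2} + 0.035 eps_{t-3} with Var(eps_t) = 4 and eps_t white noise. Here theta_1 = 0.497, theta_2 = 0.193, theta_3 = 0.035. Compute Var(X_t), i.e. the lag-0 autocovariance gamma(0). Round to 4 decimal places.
\gamma(0) = 5.1419

For an MA(q) process X_t = eps_t + sum_i theta_i eps_{t-i} with
Var(eps_t) = sigma^2, the variance is
  gamma(0) = sigma^2 * (1 + sum_i theta_i^2).
  sum_i theta_i^2 = (0.497)^2 + (0.193)^2 + (0.035)^2 = 0.247009 + 0.037249 + 0.001225 = 0.285483.
  gamma(0) = 4 * (1 + 0.285483) = 4 * 1.285483 = 5.141932, which rounds to 5.1419.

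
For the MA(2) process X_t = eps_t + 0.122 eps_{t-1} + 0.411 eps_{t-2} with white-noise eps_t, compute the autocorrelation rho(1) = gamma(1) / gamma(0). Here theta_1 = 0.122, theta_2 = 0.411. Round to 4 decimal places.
\rho(1) = 0.1454

For an MA(q) process with theta_0 = 1, the autocovariance is
  gamma(k) = sigma^2 * sum_{i=0..q-k} theta_i * theta_{i+k},
and rho(k) = gamma(k) / gamma(0). Sigma^2 cancels.
  numerator   = (1)*(0.122) + (0.122)*(0.411) = 0.172142.
  denominator = (1)^2 + (0.122)^2 + (0.411)^2 = 1.183805.
  rho(1) = 0.172142 / 1.183805 = 0.1454.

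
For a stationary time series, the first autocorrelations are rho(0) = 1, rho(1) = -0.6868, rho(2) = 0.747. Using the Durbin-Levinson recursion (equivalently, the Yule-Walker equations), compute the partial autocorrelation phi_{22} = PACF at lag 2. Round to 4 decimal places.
\phi_{22} = 0.5211

The PACF at lag k is phi_{kk}, the last component of the solution
to the Yule-Walker system G_k phi = r_k where
  (G_k)_{ij} = rho(|i - j|), (r_k)_i = rho(i), i,j = 1..k.
Equivalently, Durbin-Levinson gives phi_{kk} iteratively:
  phi_{11} = rho(1)
  phi_{kk} = [rho(k) - sum_{j=1..k-1} phi_{k-1,j} rho(k-j)]
            / [1 - sum_{j=1..k-1} phi_{k-1,j} rho(j)],
  phi_{k,j} = phi_{k-1,j} - phi_{kk} phi_{k-1,k-j},  j = 1..k-1.
Step k = 1:
  phi_11 = rho(1) = -0.6868.
Step k = 2:
  phi_22 = [rho(2) - phi_11 rho(1)] / [1 - phi_11 rho(1)] = [0.747 - (-0.6868)(-0.6868)] / [1 - (-0.6868)(-0.6868)]
         = 0.27530576 / 0.52830576 = 0.5211.
Therefore phi_{22} = 0.5211.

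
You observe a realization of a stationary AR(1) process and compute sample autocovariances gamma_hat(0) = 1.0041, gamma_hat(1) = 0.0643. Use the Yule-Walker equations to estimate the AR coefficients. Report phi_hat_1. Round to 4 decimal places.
\hat\phi_{1} = 0.0640

The Yule-Walker equations for an AR(p) process read, in matrix form,
  Gamma_p phi = r_p,   with   (Gamma_p)_{ij} = gamma(|i - j|),
                       (r_p)_i = gamma(i),   i,j = 1..p.
Substitute the sample gammas (Toeplitz matrix and right-hand side of size 1):
  Gamma_p = [[1.0041]]
  r_p     = [0.0643]
With p = 1 this is the single equation gamma(0) phi_1 = gamma(1):
  phi_hat_1 = gamma(1) / gamma(0) = 0.0643 / 1.0041 = 0.0640.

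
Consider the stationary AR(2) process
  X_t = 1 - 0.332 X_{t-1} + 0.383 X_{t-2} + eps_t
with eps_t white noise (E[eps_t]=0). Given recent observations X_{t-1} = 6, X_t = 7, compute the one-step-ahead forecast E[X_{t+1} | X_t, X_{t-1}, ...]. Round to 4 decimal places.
E[X_{t+1} \mid \mathcal F_t] = 0.9740

For an AR(p) model X_t = c + sum_i phi_i X_{t-i} + eps_t, the
one-step-ahead conditional mean is
  E[X_{t+1} | X_t, ...] = c + sum_i phi_i X_{t+1-i}.
Substitute known values:
  E[X_{t+1} | ...] = 1 + (-0.332) * (7) + (0.383) * (6)
                   = 0.9740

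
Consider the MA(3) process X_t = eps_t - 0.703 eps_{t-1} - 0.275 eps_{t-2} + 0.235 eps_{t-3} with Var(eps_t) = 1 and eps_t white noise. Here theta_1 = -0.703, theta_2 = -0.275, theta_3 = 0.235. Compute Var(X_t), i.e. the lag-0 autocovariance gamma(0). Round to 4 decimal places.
\gamma(0) = 1.6251

For an MA(q) process X_t = eps_t + sum_i theta_i eps_{t-i} with
Var(eps_t) = sigma^2, the variance is
  gamma(0) = sigma^2 * (1 + sum_i theta_i^2).
  sum_i theta_i^2 = (-0.703)^2 + (-0.275)^2 + (0.235)^2 = 0.494209 + 0.075625 + 0.055225 = 0.625059.
  gamma(0) = 1 * (1 + 0.625059) = 1 * 1.625059 = 1.625059, which rounds to 1.6251.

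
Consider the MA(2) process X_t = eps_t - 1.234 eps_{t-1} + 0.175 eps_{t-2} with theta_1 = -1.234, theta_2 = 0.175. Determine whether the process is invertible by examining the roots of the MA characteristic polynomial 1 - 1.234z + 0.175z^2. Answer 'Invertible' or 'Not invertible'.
\text{Not invertible}

The MA(q) characteristic polynomial is P(z) = 1 - 1.234z + 0.175z^2.
Invertibility requires all roots to lie outside the unit circle, i.e. |z| > 1 for every root.
Set 1 + (-1.234) z + (0.175) z^2 = 0, i.e. a z^2 + b z + c = 0 with a = 0.175, b = -1.234, c = 1.
Discriminant D = b^2 - 4ac = (-1.234)^2 - 4*(0.175)*1 = 1.522756 - (0.7) = 0.822756.
D >= 0, so the roots are real: z = (-b +/- sqrt(D)) / (2a) = (1.234 +/- 0.907059) / (0.35).
  z_1 = (1.234 + 0.907059) / (0.35) = 6.1173,   |z_1| = 6.1173.
  z_2 = (1.234 - 0.907059) / (0.35) = 0.9341,   |z_2| = 0.9341.
Moduli of all roots: 6.1173, 0.9341.
All moduli strictly greater than 1? No.
Verdict: Not invertible.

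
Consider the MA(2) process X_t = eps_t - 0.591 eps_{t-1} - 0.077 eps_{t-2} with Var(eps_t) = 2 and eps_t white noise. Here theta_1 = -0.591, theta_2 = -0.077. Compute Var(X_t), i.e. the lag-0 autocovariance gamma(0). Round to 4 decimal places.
\gamma(0) = 2.7104

For an MA(q) process X_t = eps_t + sum_i theta_i eps_{t-i} with
Var(eps_t) = sigma^2, the variance is
  gamma(0) = sigma^2 * (1 + sum_i theta_i^2).
  sum_i theta_i^2 = (-0.591)^2 + (-0.077)^2 = 0.349281 + 0.005929 = 0.35521.
  gamma(0) = 2 * (1 + 0.35521) = 2 * 1.35521 = 2.71042, which rounds to 2.7104.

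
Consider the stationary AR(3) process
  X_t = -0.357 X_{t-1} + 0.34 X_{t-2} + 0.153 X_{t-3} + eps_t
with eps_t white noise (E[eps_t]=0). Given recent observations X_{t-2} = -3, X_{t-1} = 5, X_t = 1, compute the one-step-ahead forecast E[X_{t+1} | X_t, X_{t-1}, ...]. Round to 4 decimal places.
E[X_{t+1} \mid \mathcal F_t] = 0.8840

For an AR(p) model X_t = c + sum_i phi_i X_{t-i} + eps_t, the
one-step-ahead conditional mean is
  E[X_{t+1} | X_t, ...] = c + sum_i phi_i X_{t+1-i}.
Substitute known values:
  E[X_{t+1} | ...] = (-0.357) * (1) + (0.34) * (5) + (0.153) * (-3)
                   = 0.8840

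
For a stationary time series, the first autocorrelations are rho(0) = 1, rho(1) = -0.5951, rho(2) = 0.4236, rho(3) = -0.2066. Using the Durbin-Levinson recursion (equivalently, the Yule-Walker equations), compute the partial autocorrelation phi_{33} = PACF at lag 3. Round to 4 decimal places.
\phi_{33} = 0.1290

The PACF at lag k is phi_{kk}, the last component of the solution
to the Yule-Walker system G_k phi = r_k where
  (G_k)_{ij} = rho(|i - j|), (r_k)_i = rho(i), i,j = 1..k.
Equivalently, Durbin-Levinson gives phi_{kk} iteratively:
  phi_{11} = rho(1)
  phi_{kk} = [rho(k) - sum_{j=1..k-1} phi_{k-1,j} rho(k-j)]
            / [1 - sum_{j=1..k-1} phi_{k-1,j} rho(j)],
  phi_{k,j} = phi_{k-1,j} - phi_{kk} phi_{k-1,k-j},  j = 1..k-1.
Step k = 1:
  phi_11 = rho(1) = -0.5951.
Step k = 2:
  phi_22 = [rho(2) - phi_11 rho(1)] / [1 - phi_11 rho(1)] = [0.4236 - (-0.5951)(-0.5951)] / [1 - (-0.5951)(-0.5951)]
         = 0.06945599 / 0.64585599 = 0.107541.
  Update: phi_21 = phi_11 - phi_22 phi_11 = -0.5951 - (0.107541)(-0.5951) = -0.531102.
Step k = 3:
  phi_33 = [rho(3) - phi_21 rho(2) - phi_22 rho(1)] / [1 - phi_21 rho(1) - phi_22 rho(2)]
    numerator   = -0.2066 - (-0.531102)(0.4236) - (0.107541)(-0.5951) = 0.0823726
    denominator = 1 - (-0.531102)(-0.5951) - (0.107541)(0.4236) = 0.63838662
  phi_33 = 0.0823726 / 0.63838662 = 0.129.
Therefore phi_{33} = 0.1290.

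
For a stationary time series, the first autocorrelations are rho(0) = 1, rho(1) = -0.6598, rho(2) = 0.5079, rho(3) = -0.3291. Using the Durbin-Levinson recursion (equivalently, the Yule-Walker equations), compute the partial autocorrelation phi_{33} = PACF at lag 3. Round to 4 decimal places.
\phi_{33} = 0.0860

The PACF at lag k is phi_{kk}, the last component of the solution
to the Yule-Walker system G_k phi = r_k where
  (G_k)_{ij} = rho(|i - j|), (r_k)_i = rho(i), i,j = 1..k.
Equivalently, Durbin-Levinson gives phi_{kk} iteratively:
  phi_{11} = rho(1)
  phi_{kk} = [rho(k) - sum_{j=1..k-1} phi_{k-1,j} rho(k-j)]
            / [1 - sum_{j=1..k-1} phi_{k-1,j} rho(j)],
  phi_{k,j} = phi_{k-1,j} - phi_{kk} phi_{k-1,k-j},  j = 1..k-1.
Step k = 1:
  phi_11 = rho(1) = -0.6598.
Step k = 2:
  phi_22 = [rho(2) - phi_11 rho(1)] / [1 - phi_11 rho(1)] = [0.5079 - (-0.6598)(-0.6598)] / [1 - (-0.6598)(-0.6598)]
         = 0.07256396 / 0.56466396 = 0.128508.
  Update: phi_21 = phi_11 - phi_22 phi_11 = -0.6598 - (0.128508)(-0.6598) = -0.57501.
Step k = 3:
  phi_33 = [rho(3) - phi_21 rho(2) - phi_22 rho(1)] / [1 - phi_21 rho(1) - phi_22 rho(2)]
    numerator   = -0.3291 - (-0.57501)(0.5079) - (0.128508)(-0.6598) = 0.04773744
    denominator = 1 - (-0.57501)(-0.6598) - (0.128508)(0.5079) = 0.55533889
  phi_33 = 0.04773744 / 0.55533889 = 0.086.
Therefore phi_{33} = 0.0860.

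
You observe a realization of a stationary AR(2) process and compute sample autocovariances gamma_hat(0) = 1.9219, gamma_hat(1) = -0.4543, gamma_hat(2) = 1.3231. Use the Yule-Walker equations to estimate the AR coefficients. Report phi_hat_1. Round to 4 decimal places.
\hat\phi_{1} = -0.0780

The Yule-Walker equations for an AR(p) process read, in matrix form,
  Gamma_p phi = r_p,   with   (Gamma_p)_{ij} = gamma(|i - j|),
                       (r_p)_i = gamma(i),   i,j = 1..p.
Substitute the sample gammas (Toeplitz matrix and right-hand side of size 2):
  Gamma_p = [[1.9219, -0.4543], [-0.4543, 1.9219]]
  r_p     = [-0.4543, 1.3231]
Written out:
  1.9219 phi_1 - 0.4543 phi_2 = -0.4543
  -0.4543 phi_1 + 1.9219 phi_2 = 1.3231
Solve by Cramer's rule:
  det = gamma(0)^2 - gamma(1)^2 = (1.9219)^2 - (-0.4543)^2 = 3.69369961 - 0.20638849 = 3.48731112
  phi_hat_1 = [gamma(1) gamma(0) - gamma(1) gamma(2)] / det = [(-0.4543)(1.9219) - (-0.4543)(1.3231)] / 3.48731112 = -0.27203484 / 3.48731112 = -0.078
  phi_hat_2 = [gamma(0) gamma(2) - gamma(1)^2] / det = [(1.9219)(1.3231) - (-0.4543)^2] / 3.48731112 = 2.3364774 / 3.48731112 = 0.67
So phi_hat = [-0.0780, 0.6700].
Therefore phi_hat_1 = -0.0780.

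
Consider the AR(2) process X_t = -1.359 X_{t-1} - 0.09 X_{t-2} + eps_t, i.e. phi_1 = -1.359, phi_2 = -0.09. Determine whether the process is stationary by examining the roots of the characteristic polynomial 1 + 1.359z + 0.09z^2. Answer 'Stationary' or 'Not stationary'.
\text{Not stationary}

The AR(p) characteristic polynomial is P(z) = 1 + 1.359z + 0.09z^2.
Stationarity requires all roots to lie outside the unit circle, i.e. |z| > 1 for every root.
Set 1 + (1.359) z + (0.09) z^2 = 0, i.e. a z^2 + b z + c = 0 with a = 0.09, b = 1.359, c = 1.
Discriminant D = b^2 - 4ac = (1.359)^2 - 4*(0.09)*1 = 1.846881 - (0.36) = 1.486881.
D >= 0, so the roots are real: z = (-b +/- sqrt(D)) / (2a) = (-1.359 +/- 1.219377) / (0.18).
  z_1 = (-1.359 + 1.219377) / (0.18) = -0.7757,   |z_1| = 0.7757.
  z_2 = (-1.359 - 1.219377) / (0.18) = -14.3243,   |z_2| = 14.3243.
Moduli of all roots: 0.7757, 14.3243.
All moduli strictly greater than 1? No.
Verdict: Not stationary.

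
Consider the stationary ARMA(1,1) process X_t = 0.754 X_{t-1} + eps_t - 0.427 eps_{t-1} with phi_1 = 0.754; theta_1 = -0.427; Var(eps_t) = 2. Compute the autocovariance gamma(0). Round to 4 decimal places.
\gamma(0) = 2.4956

Multiply the model equation by X_{t-k} and take expectations. With theta_0 = psi_0 = 1 and psi_j the MA(infinity) weights, this gives
  gamma(k) - sum_i phi_i gamma(k-i) = c_k,
  c_k = sigma^2 * sum_{j=k..q} theta_j psi_{j-k}   (c_k = 0 for k > q),
using gamma(-m) = gamma(m).
psi-weights needed (psi_j = theta_j + sum_i phi_i psi_{j-i}):
  psi_1 = theta_1 + phi_1 = -0.427 + (0.754) = 0.327
Right-hand sides:
  c_0 = sigma^2 (1 + theta_1 psi_1) = 2 * (1 + (-0.427)(0.327)) = 2 * 0.860371 = 1.720742
  c_1 = sigma^2 theta_1 = 2 * (-0.427) = -0.854
  c_2 = 0
Equations for k = 0 and k = 1 (AR order 1):
  gamma(0) = phi_1 gamma(1) + c_0
  gamma(1) = phi_1 gamma(0) + c_1
Substituting the second into the first: gamma(0) (1 - phi_1^2) = c_0 + phi_1 c_1, so
  gamma(0) = (c_0 + phi_1 c_1) / (1 - phi_1^2) = (1.720742 + (0.754)(-0.854)) / (1 - (0.754)^2) = 1.076826 / 0.431484 = 2.495634.
Therefore gamma(0) = 2.4956 (to 4 decimal places).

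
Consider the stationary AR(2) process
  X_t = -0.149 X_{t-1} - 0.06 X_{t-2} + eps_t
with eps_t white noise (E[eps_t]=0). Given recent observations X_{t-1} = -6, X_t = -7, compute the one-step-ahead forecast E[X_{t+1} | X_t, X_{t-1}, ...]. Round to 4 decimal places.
E[X_{t+1} \mid \mathcal F_t] = 1.4030

For an AR(p) model X_t = c + sum_i phi_i X_{t-i} + eps_t, the
one-step-ahead conditional mean is
  E[X_{t+1} | X_t, ...] = c + sum_i phi_i X_{t+1-i}.
Substitute known values:
  E[X_{t+1} | ...] = (-0.149) * (-7) + (-0.06) * (-6)
                   = 1.4030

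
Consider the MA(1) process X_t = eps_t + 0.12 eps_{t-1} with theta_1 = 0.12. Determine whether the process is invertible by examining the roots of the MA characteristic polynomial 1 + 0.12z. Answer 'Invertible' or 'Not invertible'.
\text{Invertible}

The MA(q) characteristic polynomial is P(z) = 1 + 0.12z.
Invertibility requires all roots to lie outside the unit circle, i.e. |z| > 1 for every root.
This is linear in z: 1 + (0.12) z = 0  =>  z = -1/(0.12) = -8.333333,  |z| = 8.333333.
Moduli of all roots: 8.3333.
All moduli strictly greater than 1? Yes.
Verdict: Invertible.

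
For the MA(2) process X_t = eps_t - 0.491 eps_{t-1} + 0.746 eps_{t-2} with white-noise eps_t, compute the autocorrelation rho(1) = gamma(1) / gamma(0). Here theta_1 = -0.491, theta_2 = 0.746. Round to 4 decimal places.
\rho(1) = -0.4769

For an MA(q) process with theta_0 = 1, the autocovariance is
  gamma(k) = sigma^2 * sum_{i=0..q-k} theta_i * theta_{i+k},
and rho(k) = gamma(k) / gamma(0). Sigma^2 cancels.
  numerator   = (1)*(-0.491) + (-0.491)*(0.746) = -0.857286.
  denominator = (1)^2 + (-0.491)^2 + (0.746)^2 = 1.797597.
  rho(1) = -0.857286 / 1.797597 = -0.4769.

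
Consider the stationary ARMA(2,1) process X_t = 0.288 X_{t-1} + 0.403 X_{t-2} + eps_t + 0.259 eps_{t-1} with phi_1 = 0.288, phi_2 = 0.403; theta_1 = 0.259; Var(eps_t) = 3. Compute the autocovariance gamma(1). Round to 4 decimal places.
\gamma(1) = 4.2672

Multiply the model equation by X_{t-k} and take expectations. With theta_0 = psi_0 = 1 and psi_j the MA(infinity) weights, this gives
  gamma(k) - sum_i phi_i gamma(k-i) = c_k,
  c_k = sigma^2 * sum_{j=k..q} theta_j psi_{j-k}   (c_k = 0 for k > q),
using gamma(-m) = gamma(m).
psi-weights needed (psi_j = theta_j + sum_i phi_i psi_{j-i}):
  psi_1 = theta_1 + phi_1 = 0.259 + (0.288) = 0.547
Right-hand sides:
  c_0 = sigma^2 (1 + theta_1 psi_1) = 3 * (1 + (0.259)(0.547)) = 3 * 1.141673 = 3.425019
  c_1 = sigma^2 theta_1 = 3 * (0.259) = 0.777
  c_2 = 0
Equations for k = 0, 1, 2 (AR order 2, c_2 = 0):
  (E0) gamma(0) = phi_1 gamma(1) + phi_2 gamma(2) + c_0
  (E1) gamma(1) = phi_1 gamma(0) + phi_2 gamma(1) + c_1
  (E2) gamma(2) = phi_1 gamma(1) + phi_2 gamma(0)
From (E1): gamma(1) = A gamma(0) + B with
  A = phi_1 / (1 - phi_2) = 0.288 / 0.597 = 0.482412,   B = c_1 / (1 - phi_2) = 0.777 / 0.597 = 1.301508.
Insert (E2) into (E0): gamma(0) (1 - phi_2^2) = phi_1 (1 + phi_2) gamma(1) + c_0.
  phi_1 (1 + phi_2) = (0.288)(1.403) = 0.404064,   1 - phi_2^2 = 0.837591.
Replace gamma(1) by A gamma(0) + B and collect gamma(0):
  gamma(0) [0.837591 - (0.404064)(0.482412)] = (0.404064)(1.301508) + 3.425019
  gamma(0) * 0.642666 = 3.950911
  gamma(0) = 3.950911 / 0.642666 = 6.147693.
  gamma(1) = A gamma(0) + B = (0.482412)(6.147693) + (1.301508) = 4.267229.
Therefore gamma(1) = 4.2672 (to 4 decimal places).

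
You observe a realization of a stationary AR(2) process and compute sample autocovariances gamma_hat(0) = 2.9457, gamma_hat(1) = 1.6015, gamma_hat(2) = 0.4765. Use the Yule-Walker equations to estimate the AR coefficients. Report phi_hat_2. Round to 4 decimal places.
\hat\phi_{2} = -0.1900

The Yule-Walker equations for an AR(p) process read, in matrix form,
  Gamma_p phi = r_p,   with   (Gamma_p)_{ij} = gamma(|i - j|),
                       (r_p)_i = gamma(i),   i,j = 1..p.
Substitute the sample gammas (Toeplitz matrix and right-hand side of size 2):
  Gamma_p = [[2.9457, 1.6015], [1.6015, 2.9457]]
  r_p     = [1.6015, 0.4765]
Written out:
  2.9457 phi_1 + 1.6015 phi_2 = 1.6015
  1.6015 phi_1 + 2.9457 phi_2 = 0.4765
Solve by Cramer's rule:
  det = gamma(0)^2 - gamma(1)^2 = (2.9457)^2 - (1.6015)^2 = 8.67714849 - 2.56480225 = 6.11234624
  phi_hat_1 = [gamma(1) gamma(0) - gamma(1) gamma(2)] / det = [(1.6015)(2.9457) - (1.6015)(0.4765)] / 6.11234624 = 3.9544238 / 6.11234624 = 0.647
  phi_hat_2 = [gamma(0) gamma(2) - gamma(1)^2] / det = [(2.9457)(0.4765) - (1.6015)^2] / 6.11234624 = -1.1611762 / 6.11234624 = -0.19
So phi_hat = [0.6470, -0.1900].
Therefore phi_hat_2 = -0.1900.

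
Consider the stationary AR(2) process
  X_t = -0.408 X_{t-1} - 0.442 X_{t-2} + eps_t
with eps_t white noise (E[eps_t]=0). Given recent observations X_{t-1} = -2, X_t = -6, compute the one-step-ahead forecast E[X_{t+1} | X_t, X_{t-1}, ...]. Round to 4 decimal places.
E[X_{t+1} \mid \mathcal F_t] = 3.3320

For an AR(p) model X_t = c + sum_i phi_i X_{t-i} + eps_t, the
one-step-ahead conditional mean is
  E[X_{t+1} | X_t, ...] = c + sum_i phi_i X_{t+1-i}.
Substitute known values:
  E[X_{t+1} | ...] = (-0.408) * (-6) + (-0.442) * (-2)
                   = 3.3320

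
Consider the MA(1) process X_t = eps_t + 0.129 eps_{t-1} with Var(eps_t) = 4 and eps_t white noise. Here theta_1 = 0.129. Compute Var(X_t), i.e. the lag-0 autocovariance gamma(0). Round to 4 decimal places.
\gamma(0) = 4.0666

For an MA(q) process X_t = eps_t + sum_i theta_i eps_{t-i} with
Var(eps_t) = sigma^2, the variance is
  gamma(0) = sigma^2 * (1 + sum_i theta_i^2).
  sum_i theta_i^2 = (0.129)^2 = 0.016641.
  gamma(0) = 4 * (1 + 0.016641) = 4 * 1.016641 = 4.066564, which rounds to 4.0666.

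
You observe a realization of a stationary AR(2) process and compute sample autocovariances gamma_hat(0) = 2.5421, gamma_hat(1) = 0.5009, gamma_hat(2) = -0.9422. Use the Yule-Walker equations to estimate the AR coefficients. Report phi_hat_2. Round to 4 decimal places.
\hat\phi_{2} = -0.4260

The Yule-Walker equations for an AR(p) process read, in matrix form,
  Gamma_p phi = r_p,   with   (Gamma_p)_{ij} = gamma(|i - j|),
                       (r_p)_i = gamma(i),   i,j = 1..p.
Substitute the sample gammas (Toeplitz matrix and right-hand side of size 2):
  Gamma_p = [[2.5421, 0.5009], [0.5009, 2.5421]]
  r_p     = [0.5009, -0.9422]
Written out:
  2.5421 phi_1 + 0.5009 phi_2 = 0.5009
  0.5009 phi_1 + 2.5421 phi_2 = -0.9422
Solve by Cramer's rule:
  det = gamma(0)^2 - gamma(1)^2 = (2.5421)^2 - (0.5009)^2 = 6.46227241 - 0.25090081 = 6.2113716
  phi_hat_1 = [gamma(1) gamma(0) - gamma(1) gamma(2)] / det = [(0.5009)(2.5421) - (0.5009)(-0.9422)] / 6.2113716 = 1.74528587 / 6.2113716 = 0.281
  phi_hat_2 = [gamma(0) gamma(2) - gamma(1)^2] / det = [(2.5421)(-0.9422) - (0.5009)^2] / 6.2113716 = -2.64606743 / 6.2113716 = -0.426
So phi_hat = [0.2810, -0.4260].
Therefore phi_hat_2 = -0.4260.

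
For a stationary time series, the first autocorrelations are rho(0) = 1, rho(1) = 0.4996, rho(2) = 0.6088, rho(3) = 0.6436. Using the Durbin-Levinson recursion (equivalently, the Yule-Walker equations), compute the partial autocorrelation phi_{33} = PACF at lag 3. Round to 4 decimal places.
\phi_{33} = 0.4251

The PACF at lag k is phi_{kk}, the last component of the solution
to the Yule-Walker system G_k phi = r_k where
  (G_k)_{ij} = rho(|i - j|), (r_k)_i = rho(i), i,j = 1..k.
Equivalently, Durbin-Levinson gives phi_{kk} iteratively:
  phi_{11} = rho(1)
  phi_{kk} = [rho(k) - sum_{j=1..k-1} phi_{k-1,j} rho(k-j)]
            / [1 - sum_{j=1..k-1} phi_{k-1,j} rho(j)],
  phi_{k,j} = phi_{k-1,j} - phi_{kk} phi_{k-1,k-j},  j = 1..k-1.
Step k = 1:
  phi_11 = rho(1) = 0.4996.
Step k = 2:
  phi_22 = [rho(2) - phi_11 rho(1)] / [1 - phi_11 rho(1)] = [0.6088 - (0.4996)(0.4996)] / [1 - (0.4996)(0.4996)]
         = 0.35919984 / 0.75039984 = 0.478678.
  Update: phi_21 = phi_11 - phi_22 phi_11 = 0.4996 - (0.478678)(0.4996) = 0.260453.
Step k = 3:
  phi_33 = [rho(3) - phi_21 rho(2) - phi_22 rho(1)] / [1 - phi_21 rho(1) - phi_22 rho(2)]
    numerator   = 0.6436 - (0.260453)(0.6088) - (0.478678)(0.4996) = 0.24588902
    denominator = 1 - (0.260453)(0.4996) - (0.478678)(0.6088) = 0.57845881
  phi_33 = 0.24588902 / 0.57845881 = 0.4251.
Therefore phi_{33} = 0.4251.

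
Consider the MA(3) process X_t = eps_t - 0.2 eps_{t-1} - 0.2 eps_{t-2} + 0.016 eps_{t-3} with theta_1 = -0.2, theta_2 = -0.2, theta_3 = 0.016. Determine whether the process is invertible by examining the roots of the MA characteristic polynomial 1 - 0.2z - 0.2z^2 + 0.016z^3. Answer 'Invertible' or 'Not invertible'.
\text{Invertible}

The MA(q) characteristic polynomial is P(z) = 1 - 0.2z - 0.2z^2 + 0.016z^3.
Invertibility requires all roots to lie outside the unit circle, i.e. |z| > 1 for every root.
Degree 3: look for a simple real root z0 first, then factor out (1 - z/z0) and solve the remaining quadratic.
Testing z0 = -2.5: P(-2.5) = 1 + (-0.2)(-2.5) + (-0.2)(-2.5)^2 + (0.016)(-2.5)^3
  = 1 + (0.5) + (-1.25) + (-0.25) = 0.  So z_0 = -2.5 is a root, |z_0| = 2.5.
Divide out the factor (1 + 0.4 z) = (1 - z/z0) (since 1/z0 = -0.4):
  P(z) = (1 + 0.4 z)(1 + (-0.6) z + (0.04) z^2)
  [check: z-coef -0.6 - (-0.4) = -0.2; z^2-coef 0.04 - (-0.4)(-0.6) = -0.2; z^3-coef -(-0.4)(0.04) = 0.016.]
Remaining roots from the quadratic factor 1 + (-0.6) z + (0.04) z^2:
  Set 1 + (-0.6) z + (0.04) z^2 = 0, i.e. a z^2 + b z + c = 0 with a = 0.04, b = -0.6, c = 1.
  Discriminant D = b^2 - 4ac = (-0.6)^2 - 4*(0.04)*1 = 0.36 - (0.16) = 0.2.
  D >= 0, so the roots are real: z = (-b +/- sqrt(D)) / (2a) = (0.6 +/- 0.447214) / (0.08).
    z_1 = (0.6 + 0.447214) / (0.08) = 13.0902,   |z_1| = 13.0902.
    z_2 = (0.6 - 0.447214) / (0.08) = 1.9098,   |z_2| = 1.9098.
Moduli of all roots: 2.5000, 13.0902, 1.9098.
All moduli strictly greater than 1? Yes.
Verdict: Invertible.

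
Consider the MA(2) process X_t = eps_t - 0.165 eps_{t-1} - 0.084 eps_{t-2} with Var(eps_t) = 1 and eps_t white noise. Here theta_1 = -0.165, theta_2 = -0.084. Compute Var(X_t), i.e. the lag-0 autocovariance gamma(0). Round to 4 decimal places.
\gamma(0) = 1.0343

For an MA(q) process X_t = eps_t + sum_i theta_i eps_{t-i} with
Var(eps_t) = sigma^2, the variance is
  gamma(0) = sigma^2 * (1 + sum_i theta_i^2).
  sum_i theta_i^2 = (-0.165)^2 + (-0.084)^2 = 0.027225 + 0.007056 = 0.034281.
  gamma(0) = 1 * (1 + 0.034281) = 1 * 1.034281 = 1.034281, which rounds to 1.0343.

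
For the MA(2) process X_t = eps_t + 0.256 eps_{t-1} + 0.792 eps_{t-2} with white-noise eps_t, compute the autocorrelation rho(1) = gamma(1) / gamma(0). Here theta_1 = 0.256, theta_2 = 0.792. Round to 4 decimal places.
\rho(1) = 0.2710

For an MA(q) process with theta_0 = 1, the autocovariance is
  gamma(k) = sigma^2 * sum_{i=0..q-k} theta_i * theta_{i+k},
and rho(k) = gamma(k) / gamma(0). Sigma^2 cancels.
  numerator   = (1)*(0.256) + (0.256)*(0.792) = 0.458752.
  denominator = (1)^2 + (0.256)^2 + (0.792)^2 = 1.6928.
  rho(1) = 0.458752 / 1.6928 = 0.2710.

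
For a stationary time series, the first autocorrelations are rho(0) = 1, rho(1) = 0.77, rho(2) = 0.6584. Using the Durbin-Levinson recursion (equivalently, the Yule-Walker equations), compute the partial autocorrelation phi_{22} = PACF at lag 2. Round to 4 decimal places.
\phi_{22} = 0.1609

The PACF at lag k is phi_{kk}, the last component of the solution
to the Yule-Walker system G_k phi = r_k where
  (G_k)_{ij} = rho(|i - j|), (r_k)_i = rho(i), i,j = 1..k.
Equivalently, Durbin-Levinson gives phi_{kk} iteratively:
  phi_{11} = rho(1)
  phi_{kk} = [rho(k) - sum_{j=1..k-1} phi_{k-1,j} rho(k-j)]
            / [1 - sum_{j=1..k-1} phi_{k-1,j} rho(j)],
  phi_{k,j} = phi_{k-1,j} - phi_{kk} phi_{k-1,k-j},  j = 1..k-1.
Step k = 1:
  phi_11 = rho(1) = 0.77.
Step k = 2:
  phi_22 = [rho(2) - phi_11 rho(1)] / [1 - phi_11 rho(1)] = [0.6584 - (0.77)(0.77)] / [1 - (0.77)(0.77)]
         = 0.0655 / 0.4071 = 0.1609.
Therefore phi_{22} = 0.1609.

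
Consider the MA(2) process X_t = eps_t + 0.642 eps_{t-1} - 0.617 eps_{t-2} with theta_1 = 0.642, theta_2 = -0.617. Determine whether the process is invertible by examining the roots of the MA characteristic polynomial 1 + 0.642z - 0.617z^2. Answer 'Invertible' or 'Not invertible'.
\text{Not invertible}

The MA(q) characteristic polynomial is P(z) = 1 + 0.642z - 0.617z^2.
Invertibility requires all roots to lie outside the unit circle, i.e. |z| > 1 for every root.
Set 1 + (0.642) z + (-0.617) z^2 = 0, i.e. a z^2 + b z + c = 0 with a = -0.617, b = 0.642, c = 1.
Discriminant D = b^2 - 4ac = (0.642)^2 - 4*(-0.617)*1 = 0.412164 - (-2.468) = 2.880164.
D >= 0, so the roots are real: z = (-b +/- sqrt(D)) / (2a) = (-0.642 +/- 1.697105) / (-1.234).
  z_1 = (-0.642 + 1.697105) / (-1.234) = -0.855,   |z_1| = 0.855.
  z_2 = (-0.642 - 1.697105) / (-1.234) = 1.8955,   |z_2| = 1.8955.
Moduli of all roots: 0.8550, 1.8955.
All moduli strictly greater than 1? No.
Verdict: Not invertible.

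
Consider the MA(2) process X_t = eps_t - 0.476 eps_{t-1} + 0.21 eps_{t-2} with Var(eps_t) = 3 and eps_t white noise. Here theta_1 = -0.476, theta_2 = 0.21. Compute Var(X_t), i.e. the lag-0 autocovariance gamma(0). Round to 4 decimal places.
\gamma(0) = 3.8120

For an MA(q) process X_t = eps_t + sum_i theta_i eps_{t-i} with
Var(eps_t) = sigma^2, the variance is
  gamma(0) = sigma^2 * (1 + sum_i theta_i^2).
  sum_i theta_i^2 = (-0.476)^2 + (0.21)^2 = 0.226576 + 0.0441 = 0.270676.
  gamma(0) = 3 * (1 + 0.270676) = 3 * 1.270676 = 3.812028, which rounds to 3.8120.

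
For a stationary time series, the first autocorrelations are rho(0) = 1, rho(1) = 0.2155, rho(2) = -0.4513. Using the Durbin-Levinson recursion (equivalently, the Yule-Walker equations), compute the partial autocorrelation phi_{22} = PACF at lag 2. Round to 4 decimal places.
\phi_{22} = -0.5220

The PACF at lag k is phi_{kk}, the last component of the solution
to the Yule-Walker system G_k phi = r_k where
  (G_k)_{ij} = rho(|i - j|), (r_k)_i = rho(i), i,j = 1..k.
Equivalently, Durbin-Levinson gives phi_{kk} iteratively:
  phi_{11} = rho(1)
  phi_{kk} = [rho(k) - sum_{j=1..k-1} phi_{k-1,j} rho(k-j)]
            / [1 - sum_{j=1..k-1} phi_{k-1,j} rho(j)],
  phi_{k,j} = phi_{k-1,j} - phi_{kk} phi_{k-1,k-j},  j = 1..k-1.
Step k = 1:
  phi_11 = rho(1) = 0.2155.
Step k = 2:
  phi_22 = [rho(2) - phi_11 rho(1)] / [1 - phi_11 rho(1)] = [-0.4513 - (0.2155)(0.2155)] / [1 - (0.2155)(0.2155)]
         = -0.49774025 / 0.95355975 = -0.522.
Therefore phi_{22} = -0.5220.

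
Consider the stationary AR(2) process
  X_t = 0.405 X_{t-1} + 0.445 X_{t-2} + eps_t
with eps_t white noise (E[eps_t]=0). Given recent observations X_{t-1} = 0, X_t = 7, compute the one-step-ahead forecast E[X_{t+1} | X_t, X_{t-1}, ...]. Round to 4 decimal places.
E[X_{t+1} \mid \mathcal F_t] = 2.8350

For an AR(p) model X_t = c + sum_i phi_i X_{t-i} + eps_t, the
one-step-ahead conditional mean is
  E[X_{t+1} | X_t, ...] = c + sum_i phi_i X_{t+1-i}.
Substitute known values:
  E[X_{t+1} | ...] = (0.405) * (7) + (0.445) * (0)
                   = 2.8350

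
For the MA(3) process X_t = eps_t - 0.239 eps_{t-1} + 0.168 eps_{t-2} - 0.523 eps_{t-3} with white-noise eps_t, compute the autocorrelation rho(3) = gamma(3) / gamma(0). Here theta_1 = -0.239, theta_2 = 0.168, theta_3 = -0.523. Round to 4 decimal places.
\rho(3) = -0.3849

For an MA(q) process with theta_0 = 1, the autocovariance is
  gamma(k) = sigma^2 * sum_{i=0..q-k} theta_i * theta_{i+k},
and rho(k) = gamma(k) / gamma(0). Sigma^2 cancels.
  numerator   = (1)*(-0.523) = -0.523.
  denominator = (1)^2 + (-0.239)^2 + (0.168)^2 + (-0.523)^2 = 1.358874.
  rho(3) = -0.523 / 1.358874 = -0.3849.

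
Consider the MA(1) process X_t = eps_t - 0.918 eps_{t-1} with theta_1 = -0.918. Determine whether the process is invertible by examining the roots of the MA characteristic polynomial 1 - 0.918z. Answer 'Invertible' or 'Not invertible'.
\text{Invertible}

The MA(q) characteristic polynomial is P(z) = 1 - 0.918z.
Invertibility requires all roots to lie outside the unit circle, i.e. |z| > 1 for every root.
This is linear in z: 1 + (-0.918) z = 0  =>  z = -1/(-0.918) = 1.089325,  |z| = 1.089325.
Moduli of all roots: 1.0893.
All moduli strictly greater than 1? Yes.
Verdict: Invertible.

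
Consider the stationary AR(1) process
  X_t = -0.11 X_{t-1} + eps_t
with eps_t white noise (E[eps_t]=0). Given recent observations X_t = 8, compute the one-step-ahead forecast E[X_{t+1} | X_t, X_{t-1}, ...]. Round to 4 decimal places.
E[X_{t+1} \mid \mathcal F_t] = -0.8800

For an AR(p) model X_t = c + sum_i phi_i X_{t-i} + eps_t, the
one-step-ahead conditional mean is
  E[X_{t+1} | X_t, ...] = c + sum_i phi_i X_{t+1-i}.
Substitute known values:
  E[X_{t+1} | ...] = (-0.11) * (8)
                   = -0.8800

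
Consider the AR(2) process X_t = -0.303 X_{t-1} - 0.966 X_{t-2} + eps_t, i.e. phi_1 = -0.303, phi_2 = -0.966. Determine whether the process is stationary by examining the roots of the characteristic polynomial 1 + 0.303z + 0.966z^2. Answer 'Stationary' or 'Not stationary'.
\text{Stationary}

The AR(p) characteristic polynomial is P(z) = 1 + 0.303z + 0.966z^2.
Stationarity requires all roots to lie outside the unit circle, i.e. |z| > 1 for every root.
Set 1 + (0.303) z + (0.966) z^2 = 0, i.e. a z^2 + b z + c = 0 with a = 0.966, b = 0.303, c = 1.
Discriminant D = b^2 - 4ac = (0.303)^2 - 4*(0.966)*1 = 0.091809 - (3.864) = -3.772191.
D < 0, so the roots are the complex-conjugate pair z = (-b +/- i sqrt(-D)) / (2a) = -0.1568 +/- 1.0053i.
For a conjugate pair |z|^2 = z * conj(z) = (product of roots) = c/a = 1/(0.966) = 1.035197, so |z| = sqrt(1.035197) = 1.0174 for both roots.
Moduli of all roots: 1.0174, 1.0174.
All moduli strictly greater than 1? Yes.
Verdict: Stationary.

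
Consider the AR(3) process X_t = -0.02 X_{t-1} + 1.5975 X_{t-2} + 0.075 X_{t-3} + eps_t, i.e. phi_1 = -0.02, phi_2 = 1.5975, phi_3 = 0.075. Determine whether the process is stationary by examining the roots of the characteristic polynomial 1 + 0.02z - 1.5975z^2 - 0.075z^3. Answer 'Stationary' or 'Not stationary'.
\text{Not stationary}

The AR(p) characteristic polynomial is P(z) = 1 + 0.02z - 1.5975z^2 - 0.075z^3.
Stationarity requires all roots to lie outside the unit circle, i.e. |z| > 1 for every root.
Degree 3: look for a simple real root z0 first, then factor out (1 - z/z0) and solve the remaining quadratic.
Testing z0 = -0.8: P(-0.8) = 1 + (0.02)(-0.8) + (-1.5975)(-0.8)^2 + (-0.075)(-0.8)^3
  = 1 + (-0.016) + (-1.0224) + (0.0384) = 0.  So z_0 = -0.8 is a root, |z_0| = 0.8.
Divide out the factor (1 + 1.25 z) = (1 - z/z0) (since 1/z0 = -1.25):
  P(z) = (1 + 1.25 z)(1 + (-1.23) z + (-0.06) z^2)
  [check: z-coef -1.23 - (-1.25) = 0.02; z^2-coef -0.06 - (-1.25)(-1.23) = -1.5975; z^3-coef -(-1.25)(-0.06) = -0.075.]
Remaining roots from the quadratic factor 1 + (-1.23) z + (-0.06) z^2:
  Set 1 + (-1.23) z + (-0.06) z^2 = 0, i.e. a z^2 + b z + c = 0 with a = -0.06, b = -1.23, c = 1.
  Discriminant D = b^2 - 4ac = (-1.23)^2 - 4*(-0.06)*1 = 1.5129 - (-0.24) = 1.7529.
  D >= 0, so the roots are real: z = (-b +/- sqrt(D)) / (2a) = (1.23 +/- 1.323971) / (-0.12).
    z_1 = (1.23 + 1.323971) / (-0.12) = -21.2831,   |z_1| = 21.2831.
    z_2 = (1.23 - 1.323971) / (-0.12) = 0.7831,   |z_2| = 0.7831.
Moduli of all roots: 0.8000, 21.2831, 0.7831.
All moduli strictly greater than 1? No.
Verdict: Not stationary.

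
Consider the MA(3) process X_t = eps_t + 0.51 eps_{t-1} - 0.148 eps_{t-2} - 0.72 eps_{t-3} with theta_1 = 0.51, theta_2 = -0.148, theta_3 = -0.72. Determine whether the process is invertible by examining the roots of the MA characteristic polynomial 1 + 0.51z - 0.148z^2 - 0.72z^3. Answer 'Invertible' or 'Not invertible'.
\text{Invertible}

The MA(q) characteristic polynomial is P(z) = 1 + 0.51z - 0.148z^2 - 0.72z^3.
Invertibility requires all roots to lie outside the unit circle, i.e. |z| > 1 for every root.
Degree 3: look for a simple real root z0 first, then factor out (1 - z/z0) and solve the remaining quadratic.
Testing z0 = 1.25: P(1.25) = 1 + (0.51)(1.25) + (-0.148)(1.25)^2 + (-0.72)(1.25)^3
  = 1 + (0.6375) + (-0.23125) + (-1.40625) = 0.  So z_0 = 1.25 is a root, |z_0| = 1.25.
Divide out the factor (1 - 0.8 z) = (1 - z/z0) (since 1/z0 = 0.8):
  P(z) = (1 - 0.8 z)(1 + (1.31) z + (0.9) z^2)
  [check: z-coef 1.31 - (0.8) = 0.51; z^2-coef 0.9 - (0.8)(1.31) = -0.148; z^3-coef -(0.8)(0.9) = -0.72.]
Remaining roots from the quadratic factor 1 + (1.31) z + (0.9) z^2:
  Set 1 + (1.31) z + (0.9) z^2 = 0, i.e. a z^2 + b z + c = 0 with a = 0.9, b = 1.31, c = 1.
  Discriminant D = b^2 - 4ac = (1.31)^2 - 4*(0.9)*1 = 1.7161 - (3.6) = -1.8839.
  D < 0, so the roots are the complex-conjugate pair z = (-b +/- i sqrt(-D)) / (2a) = -0.7278 +/- 0.7625i.
  For a conjugate pair |z|^2 = z * conj(z) = (product of roots) = c/a = 1/(0.9) = 1.111111, so |z| = sqrt(1.111111) = 1.0541 for both roots.
Moduli of all roots: 1.2500, 1.0541, 1.0541.
All moduli strictly greater than 1? Yes.
Verdict: Invertible.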